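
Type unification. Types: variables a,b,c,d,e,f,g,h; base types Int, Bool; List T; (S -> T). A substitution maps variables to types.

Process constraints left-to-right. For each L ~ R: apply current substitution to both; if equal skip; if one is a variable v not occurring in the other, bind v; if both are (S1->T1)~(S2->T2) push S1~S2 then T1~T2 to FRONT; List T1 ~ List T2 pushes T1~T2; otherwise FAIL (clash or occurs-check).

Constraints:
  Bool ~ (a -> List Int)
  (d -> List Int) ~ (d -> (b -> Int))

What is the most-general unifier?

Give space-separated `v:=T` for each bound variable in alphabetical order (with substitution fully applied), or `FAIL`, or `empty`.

step 1: unify Bool ~ (a -> List Int)  [subst: {-} | 1 pending]
  clash: Bool vs (a -> List Int)

Answer: FAIL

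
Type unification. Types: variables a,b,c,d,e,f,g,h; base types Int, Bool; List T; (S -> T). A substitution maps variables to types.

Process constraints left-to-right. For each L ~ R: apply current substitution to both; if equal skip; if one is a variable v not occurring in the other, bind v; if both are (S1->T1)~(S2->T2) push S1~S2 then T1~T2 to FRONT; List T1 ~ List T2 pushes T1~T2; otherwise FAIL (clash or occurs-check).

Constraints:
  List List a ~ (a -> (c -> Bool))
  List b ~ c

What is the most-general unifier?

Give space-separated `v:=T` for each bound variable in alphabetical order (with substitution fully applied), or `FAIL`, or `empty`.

step 1: unify List List a ~ (a -> (c -> Bool))  [subst: {-} | 1 pending]
  clash: List List a vs (a -> (c -> Bool))

Answer: FAIL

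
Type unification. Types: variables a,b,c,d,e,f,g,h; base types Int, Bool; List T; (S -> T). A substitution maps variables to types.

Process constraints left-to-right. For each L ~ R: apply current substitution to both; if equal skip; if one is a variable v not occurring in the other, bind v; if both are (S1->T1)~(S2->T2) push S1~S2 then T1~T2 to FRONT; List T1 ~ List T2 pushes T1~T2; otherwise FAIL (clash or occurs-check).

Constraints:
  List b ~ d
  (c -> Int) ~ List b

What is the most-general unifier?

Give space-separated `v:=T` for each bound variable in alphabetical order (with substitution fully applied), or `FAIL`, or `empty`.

step 1: unify List b ~ d  [subst: {-} | 1 pending]
  bind d := List b
step 2: unify (c -> Int) ~ List b  [subst: {d:=List b} | 0 pending]
  clash: (c -> Int) vs List b

Answer: FAIL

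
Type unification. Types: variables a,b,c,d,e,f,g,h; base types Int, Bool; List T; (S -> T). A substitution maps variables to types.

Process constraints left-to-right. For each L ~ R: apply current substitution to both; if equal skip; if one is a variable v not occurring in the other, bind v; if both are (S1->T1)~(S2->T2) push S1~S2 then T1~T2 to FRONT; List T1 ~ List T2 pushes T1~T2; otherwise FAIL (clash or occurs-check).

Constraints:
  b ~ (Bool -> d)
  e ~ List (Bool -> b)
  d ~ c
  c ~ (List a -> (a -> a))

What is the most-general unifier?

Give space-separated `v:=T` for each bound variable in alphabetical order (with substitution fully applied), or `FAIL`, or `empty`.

Answer: b:=(Bool -> (List a -> (a -> a))) c:=(List a -> (a -> a)) d:=(List a -> (a -> a)) e:=List (Bool -> (Bool -> (List a -> (a -> a))))

Derivation:
step 1: unify b ~ (Bool -> d)  [subst: {-} | 3 pending]
  bind b := (Bool -> d)
step 2: unify e ~ List (Bool -> (Bool -> d))  [subst: {b:=(Bool -> d)} | 2 pending]
  bind e := List (Bool -> (Bool -> d))
step 3: unify d ~ c  [subst: {b:=(Bool -> d), e:=List (Bool -> (Bool -> d))} | 1 pending]
  bind d := c
step 4: unify c ~ (List a -> (a -> a))  [subst: {b:=(Bool -> d), e:=List (Bool -> (Bool -> d)), d:=c} | 0 pending]
  bind c := (List a -> (a -> a))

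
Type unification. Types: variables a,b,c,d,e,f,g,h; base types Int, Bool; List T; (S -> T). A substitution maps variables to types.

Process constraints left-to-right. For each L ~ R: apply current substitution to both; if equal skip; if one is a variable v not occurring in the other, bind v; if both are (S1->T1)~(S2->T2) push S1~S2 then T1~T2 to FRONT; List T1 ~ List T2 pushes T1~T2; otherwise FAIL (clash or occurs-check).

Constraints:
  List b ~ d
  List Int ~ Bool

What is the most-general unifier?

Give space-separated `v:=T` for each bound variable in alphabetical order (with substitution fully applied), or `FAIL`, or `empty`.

Answer: FAIL

Derivation:
step 1: unify List b ~ d  [subst: {-} | 1 pending]
  bind d := List b
step 2: unify List Int ~ Bool  [subst: {d:=List b} | 0 pending]
  clash: List Int vs Bool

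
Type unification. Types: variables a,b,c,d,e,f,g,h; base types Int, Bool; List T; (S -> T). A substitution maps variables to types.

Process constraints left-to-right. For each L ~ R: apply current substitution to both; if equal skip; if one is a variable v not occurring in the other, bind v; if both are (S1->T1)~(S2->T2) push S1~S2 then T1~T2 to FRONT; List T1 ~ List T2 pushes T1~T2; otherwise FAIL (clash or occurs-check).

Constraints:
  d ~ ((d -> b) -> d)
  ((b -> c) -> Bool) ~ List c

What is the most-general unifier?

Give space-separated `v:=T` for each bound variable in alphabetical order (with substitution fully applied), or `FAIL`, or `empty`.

Answer: FAIL

Derivation:
step 1: unify d ~ ((d -> b) -> d)  [subst: {-} | 1 pending]
  occurs-check fail: d in ((d -> b) -> d)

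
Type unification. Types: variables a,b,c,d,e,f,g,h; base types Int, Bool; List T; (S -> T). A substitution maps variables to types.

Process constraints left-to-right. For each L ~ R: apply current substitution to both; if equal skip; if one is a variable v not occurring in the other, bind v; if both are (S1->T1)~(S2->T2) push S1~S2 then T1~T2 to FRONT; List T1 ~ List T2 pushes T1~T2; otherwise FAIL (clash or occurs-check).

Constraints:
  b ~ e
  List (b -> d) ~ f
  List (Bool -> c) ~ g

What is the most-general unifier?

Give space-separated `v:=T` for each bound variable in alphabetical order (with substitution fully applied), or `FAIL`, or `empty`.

step 1: unify b ~ e  [subst: {-} | 2 pending]
  bind b := e
step 2: unify List (e -> d) ~ f  [subst: {b:=e} | 1 pending]
  bind f := List (e -> d)
step 3: unify List (Bool -> c) ~ g  [subst: {b:=e, f:=List (e -> d)} | 0 pending]
  bind g := List (Bool -> c)

Answer: b:=e f:=List (e -> d) g:=List (Bool -> c)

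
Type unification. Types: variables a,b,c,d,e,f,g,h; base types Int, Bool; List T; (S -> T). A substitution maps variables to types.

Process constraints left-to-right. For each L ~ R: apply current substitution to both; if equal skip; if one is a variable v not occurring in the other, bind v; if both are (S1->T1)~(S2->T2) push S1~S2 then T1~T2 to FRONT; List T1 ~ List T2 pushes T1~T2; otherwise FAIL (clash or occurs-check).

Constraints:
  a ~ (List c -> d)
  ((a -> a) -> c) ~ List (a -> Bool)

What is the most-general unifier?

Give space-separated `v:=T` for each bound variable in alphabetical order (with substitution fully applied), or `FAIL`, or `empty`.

Answer: FAIL

Derivation:
step 1: unify a ~ (List c -> d)  [subst: {-} | 1 pending]
  bind a := (List c -> d)
step 2: unify (((List c -> d) -> (List c -> d)) -> c) ~ List ((List c -> d) -> Bool)  [subst: {a:=(List c -> d)} | 0 pending]
  clash: (((List c -> d) -> (List c -> d)) -> c) vs List ((List c -> d) -> Bool)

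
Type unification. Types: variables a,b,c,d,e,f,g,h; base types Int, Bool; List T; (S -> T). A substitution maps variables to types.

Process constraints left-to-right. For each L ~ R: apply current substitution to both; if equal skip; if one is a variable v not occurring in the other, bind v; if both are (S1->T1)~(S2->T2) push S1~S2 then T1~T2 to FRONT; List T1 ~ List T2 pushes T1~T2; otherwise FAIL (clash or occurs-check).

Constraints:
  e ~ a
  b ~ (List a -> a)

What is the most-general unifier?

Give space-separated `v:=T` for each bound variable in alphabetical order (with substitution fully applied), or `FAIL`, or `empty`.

step 1: unify e ~ a  [subst: {-} | 1 pending]
  bind e := a
step 2: unify b ~ (List a -> a)  [subst: {e:=a} | 0 pending]
  bind b := (List a -> a)

Answer: b:=(List a -> a) e:=a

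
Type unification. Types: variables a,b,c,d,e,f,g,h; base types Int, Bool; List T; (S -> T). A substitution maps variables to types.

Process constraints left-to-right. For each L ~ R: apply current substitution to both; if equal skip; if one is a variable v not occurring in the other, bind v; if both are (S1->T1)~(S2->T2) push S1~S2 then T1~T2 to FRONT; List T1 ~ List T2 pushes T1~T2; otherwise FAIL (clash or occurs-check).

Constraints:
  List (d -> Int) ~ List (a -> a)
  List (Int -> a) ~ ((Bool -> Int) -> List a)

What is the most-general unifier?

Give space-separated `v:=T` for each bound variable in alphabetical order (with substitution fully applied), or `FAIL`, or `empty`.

step 1: unify List (d -> Int) ~ List (a -> a)  [subst: {-} | 1 pending]
  -> decompose List: push (d -> Int)~(a -> a)
step 2: unify (d -> Int) ~ (a -> a)  [subst: {-} | 1 pending]
  -> decompose arrow: push d~a, Int~a
step 3: unify d ~ a  [subst: {-} | 2 pending]
  bind d := a
step 4: unify Int ~ a  [subst: {d:=a} | 1 pending]
  bind a := Int
step 5: unify List (Int -> Int) ~ ((Bool -> Int) -> List Int)  [subst: {d:=a, a:=Int} | 0 pending]
  clash: List (Int -> Int) vs ((Bool -> Int) -> List Int)

Answer: FAIL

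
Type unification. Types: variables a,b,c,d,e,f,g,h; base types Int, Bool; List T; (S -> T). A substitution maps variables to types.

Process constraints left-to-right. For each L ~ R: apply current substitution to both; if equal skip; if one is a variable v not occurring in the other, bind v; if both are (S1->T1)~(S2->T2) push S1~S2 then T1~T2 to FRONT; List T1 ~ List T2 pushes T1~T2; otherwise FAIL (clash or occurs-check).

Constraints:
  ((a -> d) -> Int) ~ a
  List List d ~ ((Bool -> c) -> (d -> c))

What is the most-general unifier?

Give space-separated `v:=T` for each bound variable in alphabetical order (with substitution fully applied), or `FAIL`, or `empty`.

step 1: unify ((a -> d) -> Int) ~ a  [subst: {-} | 1 pending]
  occurs-check fail

Answer: FAIL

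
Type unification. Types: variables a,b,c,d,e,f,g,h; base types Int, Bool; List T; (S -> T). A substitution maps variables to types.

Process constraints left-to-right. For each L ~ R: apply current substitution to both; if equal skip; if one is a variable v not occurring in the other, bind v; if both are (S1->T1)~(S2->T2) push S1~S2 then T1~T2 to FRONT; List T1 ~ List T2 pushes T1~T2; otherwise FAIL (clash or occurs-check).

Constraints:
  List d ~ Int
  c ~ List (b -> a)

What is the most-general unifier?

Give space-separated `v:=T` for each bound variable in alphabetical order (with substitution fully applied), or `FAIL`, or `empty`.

step 1: unify List d ~ Int  [subst: {-} | 1 pending]
  clash: List d vs Int

Answer: FAIL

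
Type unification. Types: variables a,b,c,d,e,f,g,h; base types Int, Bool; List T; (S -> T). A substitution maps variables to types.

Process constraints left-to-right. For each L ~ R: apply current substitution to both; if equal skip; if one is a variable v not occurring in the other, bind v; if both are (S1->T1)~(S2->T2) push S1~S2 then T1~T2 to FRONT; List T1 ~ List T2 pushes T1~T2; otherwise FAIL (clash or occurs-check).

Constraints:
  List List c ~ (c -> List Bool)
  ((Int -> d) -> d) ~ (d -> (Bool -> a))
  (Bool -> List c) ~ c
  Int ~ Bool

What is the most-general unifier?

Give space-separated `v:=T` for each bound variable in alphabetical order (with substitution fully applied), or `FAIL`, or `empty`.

Answer: FAIL

Derivation:
step 1: unify List List c ~ (c -> List Bool)  [subst: {-} | 3 pending]
  clash: List List c vs (c -> List Bool)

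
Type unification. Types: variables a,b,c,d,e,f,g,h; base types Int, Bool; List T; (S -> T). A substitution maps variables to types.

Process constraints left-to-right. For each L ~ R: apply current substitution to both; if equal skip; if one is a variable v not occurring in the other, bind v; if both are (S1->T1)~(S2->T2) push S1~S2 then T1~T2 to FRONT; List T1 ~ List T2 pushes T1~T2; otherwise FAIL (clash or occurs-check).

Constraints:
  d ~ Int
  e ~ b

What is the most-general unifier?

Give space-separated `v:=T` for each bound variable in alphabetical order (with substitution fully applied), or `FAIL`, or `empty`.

step 1: unify d ~ Int  [subst: {-} | 1 pending]
  bind d := Int
step 2: unify e ~ b  [subst: {d:=Int} | 0 pending]
  bind e := b

Answer: d:=Int e:=b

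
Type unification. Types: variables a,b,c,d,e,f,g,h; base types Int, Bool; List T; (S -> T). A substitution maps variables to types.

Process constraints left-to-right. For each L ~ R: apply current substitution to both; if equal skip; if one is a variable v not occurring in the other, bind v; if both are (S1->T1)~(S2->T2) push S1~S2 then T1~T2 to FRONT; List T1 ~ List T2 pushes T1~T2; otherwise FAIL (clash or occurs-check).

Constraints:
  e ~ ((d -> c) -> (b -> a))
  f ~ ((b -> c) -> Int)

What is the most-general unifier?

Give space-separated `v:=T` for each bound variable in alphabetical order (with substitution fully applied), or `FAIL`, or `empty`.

step 1: unify e ~ ((d -> c) -> (b -> a))  [subst: {-} | 1 pending]
  bind e := ((d -> c) -> (b -> a))
step 2: unify f ~ ((b -> c) -> Int)  [subst: {e:=((d -> c) -> (b -> a))} | 0 pending]
  bind f := ((b -> c) -> Int)

Answer: e:=((d -> c) -> (b -> a)) f:=((b -> c) -> Int)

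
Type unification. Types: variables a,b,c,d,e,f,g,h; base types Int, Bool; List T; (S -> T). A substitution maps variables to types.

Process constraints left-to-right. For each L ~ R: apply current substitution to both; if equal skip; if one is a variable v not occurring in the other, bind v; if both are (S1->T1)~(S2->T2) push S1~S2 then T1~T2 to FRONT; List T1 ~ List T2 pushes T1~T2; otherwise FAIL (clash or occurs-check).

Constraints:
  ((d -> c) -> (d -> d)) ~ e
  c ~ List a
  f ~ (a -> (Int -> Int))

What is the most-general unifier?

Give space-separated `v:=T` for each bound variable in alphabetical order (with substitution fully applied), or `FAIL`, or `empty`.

step 1: unify ((d -> c) -> (d -> d)) ~ e  [subst: {-} | 2 pending]
  bind e := ((d -> c) -> (d -> d))
step 2: unify c ~ List a  [subst: {e:=((d -> c) -> (d -> d))} | 1 pending]
  bind c := List a
step 3: unify f ~ (a -> (Int -> Int))  [subst: {e:=((d -> c) -> (d -> d)), c:=List a} | 0 pending]
  bind f := (a -> (Int -> Int))

Answer: c:=List a e:=((d -> List a) -> (d -> d)) f:=(a -> (Int -> Int))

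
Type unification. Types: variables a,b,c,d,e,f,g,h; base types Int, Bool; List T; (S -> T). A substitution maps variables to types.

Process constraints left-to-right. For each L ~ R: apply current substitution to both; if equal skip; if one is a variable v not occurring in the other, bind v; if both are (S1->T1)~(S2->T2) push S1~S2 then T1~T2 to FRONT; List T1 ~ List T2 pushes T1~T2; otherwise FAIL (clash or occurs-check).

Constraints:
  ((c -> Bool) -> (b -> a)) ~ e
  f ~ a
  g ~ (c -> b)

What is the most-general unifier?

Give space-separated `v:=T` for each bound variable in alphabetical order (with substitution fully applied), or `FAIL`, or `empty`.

Answer: e:=((c -> Bool) -> (b -> a)) f:=a g:=(c -> b)

Derivation:
step 1: unify ((c -> Bool) -> (b -> a)) ~ e  [subst: {-} | 2 pending]
  bind e := ((c -> Bool) -> (b -> a))
step 2: unify f ~ a  [subst: {e:=((c -> Bool) -> (b -> a))} | 1 pending]
  bind f := a
step 3: unify g ~ (c -> b)  [subst: {e:=((c -> Bool) -> (b -> a)), f:=a} | 0 pending]
  bind g := (c -> b)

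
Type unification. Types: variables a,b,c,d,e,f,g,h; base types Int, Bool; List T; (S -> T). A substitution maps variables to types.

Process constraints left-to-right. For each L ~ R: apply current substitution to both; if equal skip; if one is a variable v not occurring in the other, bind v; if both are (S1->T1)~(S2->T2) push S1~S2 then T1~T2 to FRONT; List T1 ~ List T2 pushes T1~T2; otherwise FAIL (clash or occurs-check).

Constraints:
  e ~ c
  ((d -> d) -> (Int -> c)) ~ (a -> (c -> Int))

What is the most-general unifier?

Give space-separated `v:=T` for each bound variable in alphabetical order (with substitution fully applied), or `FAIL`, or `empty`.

step 1: unify e ~ c  [subst: {-} | 1 pending]
  bind e := c
step 2: unify ((d -> d) -> (Int -> c)) ~ (a -> (c -> Int))  [subst: {e:=c} | 0 pending]
  -> decompose arrow: push (d -> d)~a, (Int -> c)~(c -> Int)
step 3: unify (d -> d) ~ a  [subst: {e:=c} | 1 pending]
  bind a := (d -> d)
step 4: unify (Int -> c) ~ (c -> Int)  [subst: {e:=c, a:=(d -> d)} | 0 pending]
  -> decompose arrow: push Int~c, c~Int
step 5: unify Int ~ c  [subst: {e:=c, a:=(d -> d)} | 1 pending]
  bind c := Int
step 6: unify Int ~ Int  [subst: {e:=c, a:=(d -> d), c:=Int} | 0 pending]
  -> identical, skip

Answer: a:=(d -> d) c:=Int e:=Int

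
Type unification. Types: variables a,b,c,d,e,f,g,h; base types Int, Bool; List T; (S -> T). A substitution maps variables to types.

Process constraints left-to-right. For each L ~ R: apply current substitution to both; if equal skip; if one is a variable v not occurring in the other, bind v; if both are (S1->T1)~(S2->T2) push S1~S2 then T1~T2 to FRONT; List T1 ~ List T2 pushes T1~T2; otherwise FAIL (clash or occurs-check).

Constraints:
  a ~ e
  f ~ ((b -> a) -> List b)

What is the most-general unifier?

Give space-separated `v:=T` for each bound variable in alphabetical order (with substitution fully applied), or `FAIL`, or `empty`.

step 1: unify a ~ e  [subst: {-} | 1 pending]
  bind a := e
step 2: unify f ~ ((b -> e) -> List b)  [subst: {a:=e} | 0 pending]
  bind f := ((b -> e) -> List b)

Answer: a:=e f:=((b -> e) -> List b)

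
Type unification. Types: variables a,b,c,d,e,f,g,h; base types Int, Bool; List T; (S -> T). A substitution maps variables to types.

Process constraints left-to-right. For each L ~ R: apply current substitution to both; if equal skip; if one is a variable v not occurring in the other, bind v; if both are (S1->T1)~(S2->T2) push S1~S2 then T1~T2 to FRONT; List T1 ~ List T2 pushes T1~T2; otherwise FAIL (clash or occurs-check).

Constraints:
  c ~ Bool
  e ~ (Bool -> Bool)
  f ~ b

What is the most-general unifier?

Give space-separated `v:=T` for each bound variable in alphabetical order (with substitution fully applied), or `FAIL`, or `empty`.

Answer: c:=Bool e:=(Bool -> Bool) f:=b

Derivation:
step 1: unify c ~ Bool  [subst: {-} | 2 pending]
  bind c := Bool
step 2: unify e ~ (Bool -> Bool)  [subst: {c:=Bool} | 1 pending]
  bind e := (Bool -> Bool)
step 3: unify f ~ b  [subst: {c:=Bool, e:=(Bool -> Bool)} | 0 pending]
  bind f := b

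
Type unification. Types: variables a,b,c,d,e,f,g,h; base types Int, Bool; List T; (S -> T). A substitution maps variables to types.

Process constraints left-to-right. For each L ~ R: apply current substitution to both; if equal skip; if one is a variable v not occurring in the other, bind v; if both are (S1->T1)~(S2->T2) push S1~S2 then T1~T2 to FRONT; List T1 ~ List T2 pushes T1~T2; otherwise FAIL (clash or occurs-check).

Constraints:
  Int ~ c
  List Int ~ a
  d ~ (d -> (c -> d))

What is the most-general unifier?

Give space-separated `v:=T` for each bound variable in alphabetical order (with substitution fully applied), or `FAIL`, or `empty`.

Answer: FAIL

Derivation:
step 1: unify Int ~ c  [subst: {-} | 2 pending]
  bind c := Int
step 2: unify List Int ~ a  [subst: {c:=Int} | 1 pending]
  bind a := List Int
step 3: unify d ~ (d -> (Int -> d))  [subst: {c:=Int, a:=List Int} | 0 pending]
  occurs-check fail: d in (d -> (Int -> d))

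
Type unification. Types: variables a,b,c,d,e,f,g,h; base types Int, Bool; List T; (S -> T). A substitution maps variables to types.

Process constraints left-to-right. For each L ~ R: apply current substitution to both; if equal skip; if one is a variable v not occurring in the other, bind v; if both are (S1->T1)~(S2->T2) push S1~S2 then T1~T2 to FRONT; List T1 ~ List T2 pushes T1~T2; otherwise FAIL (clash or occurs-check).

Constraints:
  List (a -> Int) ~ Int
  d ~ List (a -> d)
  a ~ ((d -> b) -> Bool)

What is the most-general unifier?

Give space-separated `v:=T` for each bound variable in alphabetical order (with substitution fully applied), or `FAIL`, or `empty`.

step 1: unify List (a -> Int) ~ Int  [subst: {-} | 2 pending]
  clash: List (a -> Int) vs Int

Answer: FAIL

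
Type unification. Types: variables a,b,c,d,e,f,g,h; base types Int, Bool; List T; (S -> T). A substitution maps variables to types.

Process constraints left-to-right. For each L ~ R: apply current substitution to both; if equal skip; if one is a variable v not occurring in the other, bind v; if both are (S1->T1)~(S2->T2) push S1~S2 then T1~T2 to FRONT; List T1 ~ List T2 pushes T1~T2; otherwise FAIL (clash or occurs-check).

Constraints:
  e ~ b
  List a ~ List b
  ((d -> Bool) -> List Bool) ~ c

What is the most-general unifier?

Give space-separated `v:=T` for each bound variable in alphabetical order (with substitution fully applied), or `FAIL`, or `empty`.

step 1: unify e ~ b  [subst: {-} | 2 pending]
  bind e := b
step 2: unify List a ~ List b  [subst: {e:=b} | 1 pending]
  -> decompose List: push a~b
step 3: unify a ~ b  [subst: {e:=b} | 1 pending]
  bind a := b
step 4: unify ((d -> Bool) -> List Bool) ~ c  [subst: {e:=b, a:=b} | 0 pending]
  bind c := ((d -> Bool) -> List Bool)

Answer: a:=b c:=((d -> Bool) -> List Bool) e:=b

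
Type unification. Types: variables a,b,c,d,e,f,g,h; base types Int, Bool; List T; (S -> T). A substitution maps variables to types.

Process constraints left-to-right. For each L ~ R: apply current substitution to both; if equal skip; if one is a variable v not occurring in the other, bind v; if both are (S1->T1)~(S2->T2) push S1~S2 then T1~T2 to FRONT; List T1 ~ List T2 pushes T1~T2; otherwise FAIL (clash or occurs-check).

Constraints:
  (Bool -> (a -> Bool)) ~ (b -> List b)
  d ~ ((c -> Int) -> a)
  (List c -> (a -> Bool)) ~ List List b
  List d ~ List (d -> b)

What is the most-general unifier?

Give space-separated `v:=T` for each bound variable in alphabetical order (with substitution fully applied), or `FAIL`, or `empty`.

Answer: FAIL

Derivation:
step 1: unify (Bool -> (a -> Bool)) ~ (b -> List b)  [subst: {-} | 3 pending]
  -> decompose arrow: push Bool~b, (a -> Bool)~List b
step 2: unify Bool ~ b  [subst: {-} | 4 pending]
  bind b := Bool
step 3: unify (a -> Bool) ~ List Bool  [subst: {b:=Bool} | 3 pending]
  clash: (a -> Bool) vs List Bool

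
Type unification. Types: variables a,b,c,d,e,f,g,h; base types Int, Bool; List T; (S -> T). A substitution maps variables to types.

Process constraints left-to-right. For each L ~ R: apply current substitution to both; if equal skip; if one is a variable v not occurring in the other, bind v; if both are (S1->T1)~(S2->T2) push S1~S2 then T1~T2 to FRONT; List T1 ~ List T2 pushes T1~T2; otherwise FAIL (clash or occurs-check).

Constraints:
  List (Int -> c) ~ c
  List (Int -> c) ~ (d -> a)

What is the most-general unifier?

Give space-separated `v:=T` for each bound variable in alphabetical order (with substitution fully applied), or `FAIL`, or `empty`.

Answer: FAIL

Derivation:
step 1: unify List (Int -> c) ~ c  [subst: {-} | 1 pending]
  occurs-check fail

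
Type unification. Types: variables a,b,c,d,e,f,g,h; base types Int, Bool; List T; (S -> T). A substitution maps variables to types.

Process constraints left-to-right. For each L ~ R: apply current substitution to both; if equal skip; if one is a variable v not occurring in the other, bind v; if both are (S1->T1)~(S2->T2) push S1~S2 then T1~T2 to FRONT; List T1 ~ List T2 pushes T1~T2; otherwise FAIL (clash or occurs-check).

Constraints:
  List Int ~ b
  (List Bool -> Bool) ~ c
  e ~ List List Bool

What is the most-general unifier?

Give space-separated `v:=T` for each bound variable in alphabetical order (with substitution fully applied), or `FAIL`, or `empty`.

step 1: unify List Int ~ b  [subst: {-} | 2 pending]
  bind b := List Int
step 2: unify (List Bool -> Bool) ~ c  [subst: {b:=List Int} | 1 pending]
  bind c := (List Bool -> Bool)
step 3: unify e ~ List List Bool  [subst: {b:=List Int, c:=(List Bool -> Bool)} | 0 pending]
  bind e := List List Bool

Answer: b:=List Int c:=(List Bool -> Bool) e:=List List Bool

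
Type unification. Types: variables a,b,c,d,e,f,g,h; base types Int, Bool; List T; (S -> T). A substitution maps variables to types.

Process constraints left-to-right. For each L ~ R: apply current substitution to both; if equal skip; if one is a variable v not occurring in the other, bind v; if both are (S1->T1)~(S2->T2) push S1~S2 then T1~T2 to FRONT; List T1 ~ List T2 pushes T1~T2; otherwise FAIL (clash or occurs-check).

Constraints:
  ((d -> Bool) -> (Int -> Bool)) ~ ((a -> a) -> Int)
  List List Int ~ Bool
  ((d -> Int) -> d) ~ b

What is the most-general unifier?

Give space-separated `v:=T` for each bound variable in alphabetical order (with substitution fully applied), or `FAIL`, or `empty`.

Answer: FAIL

Derivation:
step 1: unify ((d -> Bool) -> (Int -> Bool)) ~ ((a -> a) -> Int)  [subst: {-} | 2 pending]
  -> decompose arrow: push (d -> Bool)~(a -> a), (Int -> Bool)~Int
step 2: unify (d -> Bool) ~ (a -> a)  [subst: {-} | 3 pending]
  -> decompose arrow: push d~a, Bool~a
step 3: unify d ~ a  [subst: {-} | 4 pending]
  bind d := a
step 4: unify Bool ~ a  [subst: {d:=a} | 3 pending]
  bind a := Bool
step 5: unify (Int -> Bool) ~ Int  [subst: {d:=a, a:=Bool} | 2 pending]
  clash: (Int -> Bool) vs Int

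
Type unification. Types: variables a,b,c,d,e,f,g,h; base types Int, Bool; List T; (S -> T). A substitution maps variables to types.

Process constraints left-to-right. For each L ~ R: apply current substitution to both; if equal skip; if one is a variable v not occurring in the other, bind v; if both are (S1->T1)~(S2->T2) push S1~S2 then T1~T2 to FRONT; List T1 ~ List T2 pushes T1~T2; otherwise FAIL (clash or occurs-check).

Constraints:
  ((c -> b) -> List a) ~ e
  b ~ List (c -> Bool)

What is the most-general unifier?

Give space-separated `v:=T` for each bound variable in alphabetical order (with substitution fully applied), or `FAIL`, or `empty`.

step 1: unify ((c -> b) -> List a) ~ e  [subst: {-} | 1 pending]
  bind e := ((c -> b) -> List a)
step 2: unify b ~ List (c -> Bool)  [subst: {e:=((c -> b) -> List a)} | 0 pending]
  bind b := List (c -> Bool)

Answer: b:=List (c -> Bool) e:=((c -> List (c -> Bool)) -> List a)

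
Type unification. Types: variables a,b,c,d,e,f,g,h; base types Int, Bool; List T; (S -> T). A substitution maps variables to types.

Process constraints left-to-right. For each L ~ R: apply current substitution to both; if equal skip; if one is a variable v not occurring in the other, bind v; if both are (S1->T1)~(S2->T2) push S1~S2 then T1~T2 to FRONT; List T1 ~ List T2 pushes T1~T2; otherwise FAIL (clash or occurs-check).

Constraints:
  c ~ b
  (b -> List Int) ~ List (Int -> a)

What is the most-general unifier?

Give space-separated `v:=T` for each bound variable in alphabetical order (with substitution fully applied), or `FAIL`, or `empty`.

Answer: FAIL

Derivation:
step 1: unify c ~ b  [subst: {-} | 1 pending]
  bind c := b
step 2: unify (b -> List Int) ~ List (Int -> a)  [subst: {c:=b} | 0 pending]
  clash: (b -> List Int) vs List (Int -> a)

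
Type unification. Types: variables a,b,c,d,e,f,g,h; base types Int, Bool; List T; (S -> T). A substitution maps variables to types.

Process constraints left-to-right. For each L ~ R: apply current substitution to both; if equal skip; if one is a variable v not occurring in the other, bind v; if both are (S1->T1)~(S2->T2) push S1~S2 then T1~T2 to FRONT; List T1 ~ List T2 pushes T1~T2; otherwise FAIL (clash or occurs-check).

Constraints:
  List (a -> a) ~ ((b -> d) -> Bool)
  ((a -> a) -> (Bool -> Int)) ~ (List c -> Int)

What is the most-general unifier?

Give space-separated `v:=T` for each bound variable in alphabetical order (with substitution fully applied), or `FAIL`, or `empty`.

Answer: FAIL

Derivation:
step 1: unify List (a -> a) ~ ((b -> d) -> Bool)  [subst: {-} | 1 pending]
  clash: List (a -> a) vs ((b -> d) -> Bool)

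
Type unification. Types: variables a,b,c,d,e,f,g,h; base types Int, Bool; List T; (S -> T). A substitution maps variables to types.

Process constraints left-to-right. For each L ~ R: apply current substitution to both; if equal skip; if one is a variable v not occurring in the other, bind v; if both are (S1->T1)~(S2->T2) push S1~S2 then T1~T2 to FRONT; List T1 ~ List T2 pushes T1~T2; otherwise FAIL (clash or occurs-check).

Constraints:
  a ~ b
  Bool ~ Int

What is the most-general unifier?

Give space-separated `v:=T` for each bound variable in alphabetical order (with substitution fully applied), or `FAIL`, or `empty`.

Answer: FAIL

Derivation:
step 1: unify a ~ b  [subst: {-} | 1 pending]
  bind a := b
step 2: unify Bool ~ Int  [subst: {a:=b} | 0 pending]
  clash: Bool vs Int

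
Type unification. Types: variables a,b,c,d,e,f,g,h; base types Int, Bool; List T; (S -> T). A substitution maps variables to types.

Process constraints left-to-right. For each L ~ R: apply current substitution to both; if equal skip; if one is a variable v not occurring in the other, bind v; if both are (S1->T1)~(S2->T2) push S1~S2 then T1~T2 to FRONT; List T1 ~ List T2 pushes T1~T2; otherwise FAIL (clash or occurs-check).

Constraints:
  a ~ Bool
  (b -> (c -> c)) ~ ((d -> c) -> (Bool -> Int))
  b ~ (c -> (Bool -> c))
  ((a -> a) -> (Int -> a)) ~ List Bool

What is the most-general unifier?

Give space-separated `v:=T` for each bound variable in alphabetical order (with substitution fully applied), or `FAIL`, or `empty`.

step 1: unify a ~ Bool  [subst: {-} | 3 pending]
  bind a := Bool
step 2: unify (b -> (c -> c)) ~ ((d -> c) -> (Bool -> Int))  [subst: {a:=Bool} | 2 pending]
  -> decompose arrow: push b~(d -> c), (c -> c)~(Bool -> Int)
step 3: unify b ~ (d -> c)  [subst: {a:=Bool} | 3 pending]
  bind b := (d -> c)
step 4: unify (c -> c) ~ (Bool -> Int)  [subst: {a:=Bool, b:=(d -> c)} | 2 pending]
  -> decompose arrow: push c~Bool, c~Int
step 5: unify c ~ Bool  [subst: {a:=Bool, b:=(d -> c)} | 3 pending]
  bind c := Bool
step 6: unify Bool ~ Int  [subst: {a:=Bool, b:=(d -> c), c:=Bool} | 2 pending]
  clash: Bool vs Int

Answer: FAIL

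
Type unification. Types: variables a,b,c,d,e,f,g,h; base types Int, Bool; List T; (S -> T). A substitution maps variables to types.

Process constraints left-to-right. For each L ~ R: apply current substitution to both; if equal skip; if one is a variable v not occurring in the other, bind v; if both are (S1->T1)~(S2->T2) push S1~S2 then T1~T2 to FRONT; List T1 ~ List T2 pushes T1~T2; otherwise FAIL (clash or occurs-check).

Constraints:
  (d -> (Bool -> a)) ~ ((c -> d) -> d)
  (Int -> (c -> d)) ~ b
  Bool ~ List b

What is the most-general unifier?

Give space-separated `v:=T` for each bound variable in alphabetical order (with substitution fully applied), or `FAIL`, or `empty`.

step 1: unify (d -> (Bool -> a)) ~ ((c -> d) -> d)  [subst: {-} | 2 pending]
  -> decompose arrow: push d~(c -> d), (Bool -> a)~d
step 2: unify d ~ (c -> d)  [subst: {-} | 3 pending]
  occurs-check fail: d in (c -> d)

Answer: FAIL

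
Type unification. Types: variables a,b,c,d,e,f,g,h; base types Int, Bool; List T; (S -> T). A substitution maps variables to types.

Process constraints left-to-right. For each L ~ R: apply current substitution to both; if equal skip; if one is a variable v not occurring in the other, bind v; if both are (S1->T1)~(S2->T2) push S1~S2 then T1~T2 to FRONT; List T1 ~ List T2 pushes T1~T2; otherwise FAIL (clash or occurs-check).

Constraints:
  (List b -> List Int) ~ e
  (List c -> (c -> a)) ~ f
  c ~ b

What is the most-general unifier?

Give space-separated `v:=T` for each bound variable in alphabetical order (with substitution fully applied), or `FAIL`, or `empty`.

step 1: unify (List b -> List Int) ~ e  [subst: {-} | 2 pending]
  bind e := (List b -> List Int)
step 2: unify (List c -> (c -> a)) ~ f  [subst: {e:=(List b -> List Int)} | 1 pending]
  bind f := (List c -> (c -> a))
step 3: unify c ~ b  [subst: {e:=(List b -> List Int), f:=(List c -> (c -> a))} | 0 pending]
  bind c := b

Answer: c:=b e:=(List b -> List Int) f:=(List b -> (b -> a))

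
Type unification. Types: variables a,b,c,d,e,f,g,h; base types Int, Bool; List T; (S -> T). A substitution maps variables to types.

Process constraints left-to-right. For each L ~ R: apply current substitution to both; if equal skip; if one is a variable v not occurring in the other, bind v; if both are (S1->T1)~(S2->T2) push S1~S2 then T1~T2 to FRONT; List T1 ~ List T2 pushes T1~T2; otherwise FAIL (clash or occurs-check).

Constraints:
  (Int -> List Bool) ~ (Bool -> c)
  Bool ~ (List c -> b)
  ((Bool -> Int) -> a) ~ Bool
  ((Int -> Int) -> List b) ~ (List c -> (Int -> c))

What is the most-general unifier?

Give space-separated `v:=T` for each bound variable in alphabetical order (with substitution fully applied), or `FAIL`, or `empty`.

step 1: unify (Int -> List Bool) ~ (Bool -> c)  [subst: {-} | 3 pending]
  -> decompose arrow: push Int~Bool, List Bool~c
step 2: unify Int ~ Bool  [subst: {-} | 4 pending]
  clash: Int vs Bool

Answer: FAIL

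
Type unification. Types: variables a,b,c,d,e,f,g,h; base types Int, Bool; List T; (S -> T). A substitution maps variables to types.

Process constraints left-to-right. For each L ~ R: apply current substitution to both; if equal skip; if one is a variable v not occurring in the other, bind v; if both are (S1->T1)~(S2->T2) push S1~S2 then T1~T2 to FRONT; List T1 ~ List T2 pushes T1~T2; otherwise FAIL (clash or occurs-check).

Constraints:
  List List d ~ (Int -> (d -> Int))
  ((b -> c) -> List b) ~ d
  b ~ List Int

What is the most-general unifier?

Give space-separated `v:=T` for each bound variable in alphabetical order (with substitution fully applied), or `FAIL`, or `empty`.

step 1: unify List List d ~ (Int -> (d -> Int))  [subst: {-} | 2 pending]
  clash: List List d vs (Int -> (d -> Int))

Answer: FAIL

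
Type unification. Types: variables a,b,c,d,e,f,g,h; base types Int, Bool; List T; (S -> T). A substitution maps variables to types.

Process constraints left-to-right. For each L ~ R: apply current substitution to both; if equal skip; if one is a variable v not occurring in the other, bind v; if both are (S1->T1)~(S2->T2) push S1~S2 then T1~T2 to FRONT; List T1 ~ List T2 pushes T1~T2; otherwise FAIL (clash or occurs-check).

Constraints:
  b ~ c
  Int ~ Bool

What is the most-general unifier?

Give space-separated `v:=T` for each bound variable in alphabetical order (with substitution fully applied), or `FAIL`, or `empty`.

step 1: unify b ~ c  [subst: {-} | 1 pending]
  bind b := c
step 2: unify Int ~ Bool  [subst: {b:=c} | 0 pending]
  clash: Int vs Bool

Answer: FAIL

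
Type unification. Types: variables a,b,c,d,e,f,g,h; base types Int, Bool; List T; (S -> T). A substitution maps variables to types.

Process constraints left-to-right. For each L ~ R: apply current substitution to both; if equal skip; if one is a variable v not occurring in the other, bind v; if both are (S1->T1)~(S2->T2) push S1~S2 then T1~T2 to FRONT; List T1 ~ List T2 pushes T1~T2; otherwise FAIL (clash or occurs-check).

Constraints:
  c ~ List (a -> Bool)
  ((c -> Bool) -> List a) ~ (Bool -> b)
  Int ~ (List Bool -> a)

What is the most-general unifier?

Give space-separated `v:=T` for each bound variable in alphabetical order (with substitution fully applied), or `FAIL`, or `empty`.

Answer: FAIL

Derivation:
step 1: unify c ~ List (a -> Bool)  [subst: {-} | 2 pending]
  bind c := List (a -> Bool)
step 2: unify ((List (a -> Bool) -> Bool) -> List a) ~ (Bool -> b)  [subst: {c:=List (a -> Bool)} | 1 pending]
  -> decompose arrow: push (List (a -> Bool) -> Bool)~Bool, List a~b
step 3: unify (List (a -> Bool) -> Bool) ~ Bool  [subst: {c:=List (a -> Bool)} | 2 pending]
  clash: (List (a -> Bool) -> Bool) vs Bool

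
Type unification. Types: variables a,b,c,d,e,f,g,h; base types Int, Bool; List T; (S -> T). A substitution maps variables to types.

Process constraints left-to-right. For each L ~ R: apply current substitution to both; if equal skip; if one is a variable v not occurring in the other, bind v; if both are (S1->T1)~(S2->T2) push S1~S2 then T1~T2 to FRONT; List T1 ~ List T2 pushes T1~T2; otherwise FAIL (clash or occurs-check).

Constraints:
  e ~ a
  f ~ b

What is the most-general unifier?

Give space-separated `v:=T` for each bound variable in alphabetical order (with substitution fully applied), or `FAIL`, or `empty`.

Answer: e:=a f:=b

Derivation:
step 1: unify e ~ a  [subst: {-} | 1 pending]
  bind e := a
step 2: unify f ~ b  [subst: {e:=a} | 0 pending]
  bind f := b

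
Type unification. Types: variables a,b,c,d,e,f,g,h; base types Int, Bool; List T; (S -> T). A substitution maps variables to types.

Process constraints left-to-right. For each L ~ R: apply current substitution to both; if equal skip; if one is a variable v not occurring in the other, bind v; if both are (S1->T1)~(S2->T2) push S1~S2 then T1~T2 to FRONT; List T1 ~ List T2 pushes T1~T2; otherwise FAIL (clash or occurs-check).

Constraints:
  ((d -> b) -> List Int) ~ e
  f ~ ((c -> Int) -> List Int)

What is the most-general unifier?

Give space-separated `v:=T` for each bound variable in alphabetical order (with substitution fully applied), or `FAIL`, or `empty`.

Answer: e:=((d -> b) -> List Int) f:=((c -> Int) -> List Int)

Derivation:
step 1: unify ((d -> b) -> List Int) ~ e  [subst: {-} | 1 pending]
  bind e := ((d -> b) -> List Int)
step 2: unify f ~ ((c -> Int) -> List Int)  [subst: {e:=((d -> b) -> List Int)} | 0 pending]
  bind f := ((c -> Int) -> List Int)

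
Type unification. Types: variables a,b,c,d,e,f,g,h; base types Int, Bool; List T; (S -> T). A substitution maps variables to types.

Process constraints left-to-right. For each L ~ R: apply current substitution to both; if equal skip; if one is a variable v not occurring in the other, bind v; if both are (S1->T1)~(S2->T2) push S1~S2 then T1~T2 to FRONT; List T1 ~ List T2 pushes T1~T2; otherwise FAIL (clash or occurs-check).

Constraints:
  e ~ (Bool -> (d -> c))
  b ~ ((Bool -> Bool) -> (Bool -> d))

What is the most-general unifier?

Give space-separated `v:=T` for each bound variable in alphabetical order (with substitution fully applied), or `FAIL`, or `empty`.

Answer: b:=((Bool -> Bool) -> (Bool -> d)) e:=(Bool -> (d -> c))

Derivation:
step 1: unify e ~ (Bool -> (d -> c))  [subst: {-} | 1 pending]
  bind e := (Bool -> (d -> c))
step 2: unify b ~ ((Bool -> Bool) -> (Bool -> d))  [subst: {e:=(Bool -> (d -> c))} | 0 pending]
  bind b := ((Bool -> Bool) -> (Bool -> d))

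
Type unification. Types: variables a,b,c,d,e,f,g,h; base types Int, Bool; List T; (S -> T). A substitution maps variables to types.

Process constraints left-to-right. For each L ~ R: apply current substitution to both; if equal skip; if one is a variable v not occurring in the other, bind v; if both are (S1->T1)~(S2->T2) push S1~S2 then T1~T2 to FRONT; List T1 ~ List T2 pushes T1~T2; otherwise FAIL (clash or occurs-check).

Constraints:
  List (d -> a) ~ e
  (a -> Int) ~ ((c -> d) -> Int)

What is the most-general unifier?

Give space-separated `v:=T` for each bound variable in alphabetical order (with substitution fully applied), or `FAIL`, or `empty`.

step 1: unify List (d -> a) ~ e  [subst: {-} | 1 pending]
  bind e := List (d -> a)
step 2: unify (a -> Int) ~ ((c -> d) -> Int)  [subst: {e:=List (d -> a)} | 0 pending]
  -> decompose arrow: push a~(c -> d), Int~Int
step 3: unify a ~ (c -> d)  [subst: {e:=List (d -> a)} | 1 pending]
  bind a := (c -> d)
step 4: unify Int ~ Int  [subst: {e:=List (d -> a), a:=(c -> d)} | 0 pending]
  -> identical, skip

Answer: a:=(c -> d) e:=List (d -> (c -> d))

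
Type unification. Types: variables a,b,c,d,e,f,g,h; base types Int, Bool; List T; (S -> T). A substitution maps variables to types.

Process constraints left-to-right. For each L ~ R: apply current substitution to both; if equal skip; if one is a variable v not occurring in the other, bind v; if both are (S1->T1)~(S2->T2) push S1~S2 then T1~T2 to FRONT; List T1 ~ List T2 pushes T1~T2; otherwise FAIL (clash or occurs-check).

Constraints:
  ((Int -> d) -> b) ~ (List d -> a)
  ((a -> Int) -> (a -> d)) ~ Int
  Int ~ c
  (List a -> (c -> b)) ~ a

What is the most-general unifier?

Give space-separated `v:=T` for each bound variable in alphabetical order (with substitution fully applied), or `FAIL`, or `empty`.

step 1: unify ((Int -> d) -> b) ~ (List d -> a)  [subst: {-} | 3 pending]
  -> decompose arrow: push (Int -> d)~List d, b~a
step 2: unify (Int -> d) ~ List d  [subst: {-} | 4 pending]
  clash: (Int -> d) vs List d

Answer: FAIL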